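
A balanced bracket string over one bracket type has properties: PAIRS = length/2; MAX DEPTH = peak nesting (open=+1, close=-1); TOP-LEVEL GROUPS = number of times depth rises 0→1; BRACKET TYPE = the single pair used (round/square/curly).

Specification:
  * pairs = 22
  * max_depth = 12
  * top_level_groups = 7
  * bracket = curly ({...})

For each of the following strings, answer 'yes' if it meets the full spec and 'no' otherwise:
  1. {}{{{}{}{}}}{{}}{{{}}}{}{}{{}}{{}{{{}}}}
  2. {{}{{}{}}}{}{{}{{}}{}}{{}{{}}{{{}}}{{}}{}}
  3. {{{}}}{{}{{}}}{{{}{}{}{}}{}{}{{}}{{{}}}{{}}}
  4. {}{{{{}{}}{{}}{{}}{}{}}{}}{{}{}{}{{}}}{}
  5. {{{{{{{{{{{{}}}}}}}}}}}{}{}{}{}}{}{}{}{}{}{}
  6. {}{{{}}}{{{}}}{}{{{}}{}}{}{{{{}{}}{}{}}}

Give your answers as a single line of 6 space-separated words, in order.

String 1 '{}{{{}{}{}}}{{}}{{{}}}{}{}{{}}{{}{{{}}}}': depth seq [1 0 1 2 3 2 3 2 3 2 1 0 1 2 1 0 1 2 3 2 1 0 1 0 1 0 1 2 1 0 1 2 1 2 3 4 3 2 1 0]
  -> pairs=20 depth=4 groups=8 -> no
String 2 '{{}{{}{}}}{}{{}{{}}{}}{{}{{}}{{{}}}{{}}{}}': depth seq [1 2 1 2 3 2 3 2 1 0 1 0 1 2 1 2 3 2 1 2 1 0 1 2 1 2 3 2 1 2 3 4 3 2 1 2 3 2 1 2 1 0]
  -> pairs=21 depth=4 groups=4 -> no
String 3 '{{{}}}{{}{{}}}{{{}{}{}{}}{}{}{{}}{{{}}}{{}}}': depth seq [1 2 3 2 1 0 1 2 1 2 3 2 1 0 1 2 3 2 3 2 3 2 3 2 1 2 1 2 1 2 3 2 1 2 3 4 3 2 1 2 3 2 1 0]
  -> pairs=22 depth=4 groups=3 -> no
String 4 '{}{{{{}{}}{{}}{{}}{}{}}{}}{{}{}{}{{}}}{}': depth seq [1 0 1 2 3 4 3 4 3 2 3 4 3 2 3 4 3 2 3 2 3 2 1 2 1 0 1 2 1 2 1 2 1 2 3 2 1 0 1 0]
  -> pairs=20 depth=4 groups=4 -> no
String 5 '{{{{{{{{{{{{}}}}}}}}}}}{}{}{}{}}{}{}{}{}{}{}': depth seq [1 2 3 4 5 6 7 8 9 10 11 12 11 10 9 8 7 6 5 4 3 2 1 2 1 2 1 2 1 2 1 0 1 0 1 0 1 0 1 0 1 0 1 0]
  -> pairs=22 depth=12 groups=7 -> yes
String 6 '{}{{{}}}{{{}}}{}{{{}}{}}{}{{{{}{}}{}{}}}': depth seq [1 0 1 2 3 2 1 0 1 2 3 2 1 0 1 0 1 2 3 2 1 2 1 0 1 0 1 2 3 4 3 4 3 2 3 2 3 2 1 0]
  -> pairs=20 depth=4 groups=7 -> no

Answer: no no no no yes no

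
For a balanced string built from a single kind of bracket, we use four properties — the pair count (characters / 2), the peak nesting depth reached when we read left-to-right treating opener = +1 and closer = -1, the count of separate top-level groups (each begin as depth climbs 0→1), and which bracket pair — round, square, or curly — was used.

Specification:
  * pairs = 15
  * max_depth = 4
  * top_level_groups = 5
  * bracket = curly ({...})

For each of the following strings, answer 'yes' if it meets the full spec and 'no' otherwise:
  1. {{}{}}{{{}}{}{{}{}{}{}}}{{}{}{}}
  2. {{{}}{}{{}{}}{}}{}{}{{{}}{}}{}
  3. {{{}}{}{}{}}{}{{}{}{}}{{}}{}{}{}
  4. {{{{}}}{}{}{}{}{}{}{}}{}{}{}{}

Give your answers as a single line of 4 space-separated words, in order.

String 1 '{{}{}}{{{}}{}{{}{}{}{}}}{{}{}{}}': depth seq [1 2 1 2 1 0 1 2 3 2 1 2 1 2 3 2 3 2 3 2 3 2 1 0 1 2 1 2 1 2 1 0]
  -> pairs=16 depth=3 groups=3 -> no
String 2 '{{{}}{}{{}{}}{}}{}{}{{{}}{}}{}': depth seq [1 2 3 2 1 2 1 2 3 2 3 2 1 2 1 0 1 0 1 0 1 2 3 2 1 2 1 0 1 0]
  -> pairs=15 depth=3 groups=5 -> no
String 3 '{{{}}{}{}{}}{}{{}{}{}}{{}}{}{}{}': depth seq [1 2 3 2 1 2 1 2 1 2 1 0 1 0 1 2 1 2 1 2 1 0 1 2 1 0 1 0 1 0 1 0]
  -> pairs=16 depth=3 groups=7 -> no
String 4 '{{{{}}}{}{}{}{}{}{}{}}{}{}{}{}': depth seq [1 2 3 4 3 2 1 2 1 2 1 2 1 2 1 2 1 2 1 2 1 0 1 0 1 0 1 0 1 0]
  -> pairs=15 depth=4 groups=5 -> yes

Answer: no no no yes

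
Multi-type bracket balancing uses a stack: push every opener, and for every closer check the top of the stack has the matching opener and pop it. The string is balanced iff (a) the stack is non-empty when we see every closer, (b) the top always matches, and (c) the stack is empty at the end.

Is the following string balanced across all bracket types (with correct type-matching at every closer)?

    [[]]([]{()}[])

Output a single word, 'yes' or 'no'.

pos 0: push '['; stack = [
pos 1: push '['; stack = [[
pos 2: ']' matches '['; pop; stack = [
pos 3: ']' matches '['; pop; stack = (empty)
pos 4: push '('; stack = (
pos 5: push '['; stack = ([
pos 6: ']' matches '['; pop; stack = (
pos 7: push '{'; stack = ({
pos 8: push '('; stack = ({(
pos 9: ')' matches '('; pop; stack = ({
pos 10: '}' matches '{'; pop; stack = (
pos 11: push '['; stack = ([
pos 12: ']' matches '['; pop; stack = (
pos 13: ')' matches '('; pop; stack = (empty)
end: stack empty → VALID
Verdict: properly nested → yes

Answer: yes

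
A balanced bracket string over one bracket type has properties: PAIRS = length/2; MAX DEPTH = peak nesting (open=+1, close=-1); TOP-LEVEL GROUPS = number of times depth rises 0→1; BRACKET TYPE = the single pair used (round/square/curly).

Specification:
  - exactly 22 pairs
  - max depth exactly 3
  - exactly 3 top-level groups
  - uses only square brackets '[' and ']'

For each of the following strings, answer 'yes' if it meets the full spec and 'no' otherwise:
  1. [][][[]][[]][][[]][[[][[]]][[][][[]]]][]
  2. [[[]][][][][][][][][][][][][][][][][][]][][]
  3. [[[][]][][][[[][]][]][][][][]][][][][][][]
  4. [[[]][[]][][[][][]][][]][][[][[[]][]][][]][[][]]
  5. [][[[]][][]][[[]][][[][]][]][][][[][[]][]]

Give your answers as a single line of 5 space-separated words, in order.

Answer: no yes no no no

Derivation:
String 1 '[][][[]][[]][][[]][[[][[]]][[][][[]]]][]': depth seq [1 0 1 0 1 2 1 0 1 2 1 0 1 0 1 2 1 0 1 2 3 2 3 4 3 2 1 2 3 2 3 2 3 4 3 2 1 0 1 0]
  -> pairs=20 depth=4 groups=8 -> no
String 2 '[[[]][][][][][][][][][][][][][][][][][]][][]': depth seq [1 2 3 2 1 2 1 2 1 2 1 2 1 2 1 2 1 2 1 2 1 2 1 2 1 2 1 2 1 2 1 2 1 2 1 2 1 2 1 0 1 0 1 0]
  -> pairs=22 depth=3 groups=3 -> yes
String 3 '[[[][]][][][[[][]][]][][][][]][][][][][][]': depth seq [1 2 3 2 3 2 1 2 1 2 1 2 3 4 3 4 3 2 3 2 1 2 1 2 1 2 1 2 1 0 1 0 1 0 1 0 1 0 1 0 1 0]
  -> pairs=21 depth=4 groups=7 -> no
String 4 '[[[]][[]][][[][][]][][]][][[][[[]][]][][]][[][]]': depth seq [1 2 3 2 1 2 3 2 1 2 1 2 3 2 3 2 3 2 1 2 1 2 1 0 1 0 1 2 1 2 3 4 3 2 3 2 1 2 1 2 1 0 1 2 1 2 1 0]
  -> pairs=24 depth=4 groups=4 -> no
String 5 '[][[[]][][]][[[]][][[][]][]][][][[][[]][]]': depth seq [1 0 1 2 3 2 1 2 1 2 1 0 1 2 3 2 1 2 1 2 3 2 3 2 1 2 1 0 1 0 1 0 1 2 1 2 3 2 1 2 1 0]
  -> pairs=21 depth=3 groups=6 -> no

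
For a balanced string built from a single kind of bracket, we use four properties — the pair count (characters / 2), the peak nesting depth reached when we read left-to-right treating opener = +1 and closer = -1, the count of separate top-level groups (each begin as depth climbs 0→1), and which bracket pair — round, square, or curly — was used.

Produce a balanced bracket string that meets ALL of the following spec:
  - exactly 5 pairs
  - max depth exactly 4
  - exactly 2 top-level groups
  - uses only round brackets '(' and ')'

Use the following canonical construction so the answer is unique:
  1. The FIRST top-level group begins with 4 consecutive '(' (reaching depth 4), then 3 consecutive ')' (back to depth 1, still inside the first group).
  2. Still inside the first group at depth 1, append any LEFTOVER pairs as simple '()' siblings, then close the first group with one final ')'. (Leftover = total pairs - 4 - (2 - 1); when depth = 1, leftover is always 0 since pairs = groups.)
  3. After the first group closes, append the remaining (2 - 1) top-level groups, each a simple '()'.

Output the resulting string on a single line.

Answer: (((())))()

Derivation:
Spec: pairs=5 depth=4 groups=2
Leftover pairs = 5 - 4 - (2-1) = 0
First group: deep chain of depth 4 + 0 sibling pairs
Remaining 1 groups: simple '()' each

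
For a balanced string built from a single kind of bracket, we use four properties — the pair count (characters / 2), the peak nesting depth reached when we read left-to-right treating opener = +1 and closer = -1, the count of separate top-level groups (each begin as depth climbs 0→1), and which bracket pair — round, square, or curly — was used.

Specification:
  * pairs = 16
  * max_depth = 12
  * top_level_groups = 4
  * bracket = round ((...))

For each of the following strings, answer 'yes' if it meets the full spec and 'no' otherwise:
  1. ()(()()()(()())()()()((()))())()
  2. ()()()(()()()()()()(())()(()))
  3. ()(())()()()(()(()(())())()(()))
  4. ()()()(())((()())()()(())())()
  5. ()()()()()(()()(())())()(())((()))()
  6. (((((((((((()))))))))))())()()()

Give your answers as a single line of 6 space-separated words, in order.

Answer: no no no no no yes

Derivation:
String 1 '()(()()()(()())()()()((()))())()': depth seq [1 0 1 2 1 2 1 2 1 2 3 2 3 2 1 2 1 2 1 2 1 2 3 4 3 2 1 2 1 0 1 0]
  -> pairs=16 depth=4 groups=3 -> no
String 2 '()()()(()()()()()()(())()(()))': depth seq [1 0 1 0 1 0 1 2 1 2 1 2 1 2 1 2 1 2 1 2 3 2 1 2 1 2 3 2 1 0]
  -> pairs=15 depth=3 groups=4 -> no
String 3 '()(())()()()(()(()(())())()(()))': depth seq [1 0 1 2 1 0 1 0 1 0 1 0 1 2 1 2 3 2 3 4 3 2 3 2 1 2 1 2 3 2 1 0]
  -> pairs=16 depth=4 groups=6 -> no
String 4 '()()()(())((()())()()(())())()': depth seq [1 0 1 0 1 0 1 2 1 0 1 2 3 2 3 2 1 2 1 2 1 2 3 2 1 2 1 0 1 0]
  -> pairs=15 depth=3 groups=6 -> no
String 5 '()()()()()(()()(())())()(())((()))()': depth seq [1 0 1 0 1 0 1 0 1 0 1 2 1 2 1 2 3 2 1 2 1 0 1 0 1 2 1 0 1 2 3 2 1 0 1 0]
  -> pairs=18 depth=3 groups=10 -> no
String 6 '(((((((((((()))))))))))())()()()': depth seq [1 2 3 4 5 6 7 8 9 10 11 12 11 10 9 8 7 6 5 4 3 2 1 2 1 0 1 0 1 0 1 0]
  -> pairs=16 depth=12 groups=4 -> yes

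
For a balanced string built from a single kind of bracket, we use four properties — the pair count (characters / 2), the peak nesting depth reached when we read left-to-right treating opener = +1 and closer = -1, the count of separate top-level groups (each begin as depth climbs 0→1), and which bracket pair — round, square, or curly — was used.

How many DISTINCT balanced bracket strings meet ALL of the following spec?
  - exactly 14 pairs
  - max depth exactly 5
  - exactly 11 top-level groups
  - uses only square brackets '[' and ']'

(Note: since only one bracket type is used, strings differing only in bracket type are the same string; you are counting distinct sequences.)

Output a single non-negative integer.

Spec: pairs=14 depth=5 groups=11
Count(depth <= 5) = 440
Count(depth <= 4) = 440
Count(depth == 5) = 440 - 440 = 0

Answer: 0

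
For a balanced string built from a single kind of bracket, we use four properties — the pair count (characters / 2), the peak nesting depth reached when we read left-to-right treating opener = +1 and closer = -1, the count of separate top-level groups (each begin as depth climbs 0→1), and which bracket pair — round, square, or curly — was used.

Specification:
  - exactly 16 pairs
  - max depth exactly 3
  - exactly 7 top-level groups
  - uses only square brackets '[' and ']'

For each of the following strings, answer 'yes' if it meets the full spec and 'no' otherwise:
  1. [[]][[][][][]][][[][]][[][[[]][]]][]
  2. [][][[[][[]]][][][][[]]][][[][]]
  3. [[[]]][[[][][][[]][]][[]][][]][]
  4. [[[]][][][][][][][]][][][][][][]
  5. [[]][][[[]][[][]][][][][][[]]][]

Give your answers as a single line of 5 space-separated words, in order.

String 1 '[[]][[][][][]][][[][]][[][[[]][]]][]': depth seq [1 2 1 0 1 2 1 2 1 2 1 2 1 0 1 0 1 2 1 2 1 0 1 2 1 2 3 4 3 2 3 2 1 0 1 0]
  -> pairs=18 depth=4 groups=6 -> no
String 2 '[][][[[][[]]][][][][[]]][][[][]]': depth seq [1 0 1 0 1 2 3 2 3 4 3 2 1 2 1 2 1 2 1 2 3 2 1 0 1 0 1 2 1 2 1 0]
  -> pairs=16 depth=4 groups=5 -> no
String 3 '[[[]]][[[][][][[]][]][[]][][]][]': depth seq [1 2 3 2 1 0 1 2 3 2 3 2 3 2 3 4 3 2 3 2 1 2 3 2 1 2 1 2 1 0 1 0]
  -> pairs=16 depth=4 groups=3 -> no
String 4 '[[[]][][][][][][][]][][][][][][]': depth seq [1 2 3 2 1 2 1 2 1 2 1 2 1 2 1 2 1 2 1 0 1 0 1 0 1 0 1 0 1 0 1 0]
  -> pairs=16 depth=3 groups=7 -> yes
String 5 '[[]][][[[]][[][]][][][][][[]]][]': depth seq [1 2 1 0 1 0 1 2 3 2 1 2 3 2 3 2 1 2 1 2 1 2 1 2 1 2 3 2 1 0 1 0]
  -> pairs=16 depth=3 groups=4 -> no

Answer: no no no yes no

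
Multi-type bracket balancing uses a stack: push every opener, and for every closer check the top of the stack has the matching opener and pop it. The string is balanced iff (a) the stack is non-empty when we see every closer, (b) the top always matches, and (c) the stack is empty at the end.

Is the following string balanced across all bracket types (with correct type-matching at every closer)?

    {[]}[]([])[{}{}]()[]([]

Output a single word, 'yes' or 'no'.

Answer: no

Derivation:
pos 0: push '{'; stack = {
pos 1: push '['; stack = {[
pos 2: ']' matches '['; pop; stack = {
pos 3: '}' matches '{'; pop; stack = (empty)
pos 4: push '['; stack = [
pos 5: ']' matches '['; pop; stack = (empty)
pos 6: push '('; stack = (
pos 7: push '['; stack = ([
pos 8: ']' matches '['; pop; stack = (
pos 9: ')' matches '('; pop; stack = (empty)
pos 10: push '['; stack = [
pos 11: push '{'; stack = [{
pos 12: '}' matches '{'; pop; stack = [
pos 13: push '{'; stack = [{
pos 14: '}' matches '{'; pop; stack = [
pos 15: ']' matches '['; pop; stack = (empty)
pos 16: push '('; stack = (
pos 17: ')' matches '('; pop; stack = (empty)
pos 18: push '['; stack = [
pos 19: ']' matches '['; pop; stack = (empty)
pos 20: push '('; stack = (
pos 21: push '['; stack = ([
pos 22: ']' matches '['; pop; stack = (
end: stack still non-empty (() → INVALID
Verdict: unclosed openers at end: ( → no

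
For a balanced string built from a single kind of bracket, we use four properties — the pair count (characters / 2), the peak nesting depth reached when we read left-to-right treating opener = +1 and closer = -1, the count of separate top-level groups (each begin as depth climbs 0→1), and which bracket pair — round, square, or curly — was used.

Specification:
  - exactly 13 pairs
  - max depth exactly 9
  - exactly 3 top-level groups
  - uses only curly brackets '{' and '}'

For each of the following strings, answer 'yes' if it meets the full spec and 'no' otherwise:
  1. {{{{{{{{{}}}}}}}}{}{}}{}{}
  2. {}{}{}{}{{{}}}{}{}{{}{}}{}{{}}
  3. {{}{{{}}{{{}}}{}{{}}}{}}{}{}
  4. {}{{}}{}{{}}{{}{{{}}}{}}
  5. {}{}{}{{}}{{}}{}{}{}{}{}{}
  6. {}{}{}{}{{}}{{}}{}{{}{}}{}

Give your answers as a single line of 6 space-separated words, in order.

String 1 '{{{{{{{{{}}}}}}}}{}{}}{}{}': depth seq [1 2 3 4 5 6 7 8 9 8 7 6 5 4 3 2 1 2 1 2 1 0 1 0 1 0]
  -> pairs=13 depth=9 groups=3 -> yes
String 2 '{}{}{}{}{{{}}}{}{}{{}{}}{}{{}}': depth seq [1 0 1 0 1 0 1 0 1 2 3 2 1 0 1 0 1 0 1 2 1 2 1 0 1 0 1 2 1 0]
  -> pairs=15 depth=3 groups=10 -> no
String 3 '{{}{{{}}{{{}}}{}{{}}}{}}{}{}': depth seq [1 2 1 2 3 4 3 2 3 4 5 4 3 2 3 2 3 4 3 2 1 2 1 0 1 0 1 0]
  -> pairs=14 depth=5 groups=3 -> no
String 4 '{}{{}}{}{{}}{{}{{{}}}{}}': depth seq [1 0 1 2 1 0 1 0 1 2 1 0 1 2 1 2 3 4 3 2 1 2 1 0]
  -> pairs=12 depth=4 groups=5 -> no
String 5 '{}{}{}{{}}{{}}{}{}{}{}{}{}': depth seq [1 0 1 0 1 0 1 2 1 0 1 2 1 0 1 0 1 0 1 0 1 0 1 0 1 0]
  -> pairs=13 depth=2 groups=11 -> no
String 6 '{}{}{}{}{{}}{{}}{}{{}{}}{}': depth seq [1 0 1 0 1 0 1 0 1 2 1 0 1 2 1 0 1 0 1 2 1 2 1 0 1 0]
  -> pairs=13 depth=2 groups=9 -> no

Answer: yes no no no no no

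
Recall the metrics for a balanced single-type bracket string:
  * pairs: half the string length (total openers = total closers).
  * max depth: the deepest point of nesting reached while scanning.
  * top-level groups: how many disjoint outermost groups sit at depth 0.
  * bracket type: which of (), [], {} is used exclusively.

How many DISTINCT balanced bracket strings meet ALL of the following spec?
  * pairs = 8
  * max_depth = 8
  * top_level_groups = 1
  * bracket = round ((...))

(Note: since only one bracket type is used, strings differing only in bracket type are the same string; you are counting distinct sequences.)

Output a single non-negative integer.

Answer: 1

Derivation:
Spec: pairs=8 depth=8 groups=1
Count(depth <= 8) = 429
Count(depth <= 7) = 428
Count(depth == 8) = 429 - 428 = 1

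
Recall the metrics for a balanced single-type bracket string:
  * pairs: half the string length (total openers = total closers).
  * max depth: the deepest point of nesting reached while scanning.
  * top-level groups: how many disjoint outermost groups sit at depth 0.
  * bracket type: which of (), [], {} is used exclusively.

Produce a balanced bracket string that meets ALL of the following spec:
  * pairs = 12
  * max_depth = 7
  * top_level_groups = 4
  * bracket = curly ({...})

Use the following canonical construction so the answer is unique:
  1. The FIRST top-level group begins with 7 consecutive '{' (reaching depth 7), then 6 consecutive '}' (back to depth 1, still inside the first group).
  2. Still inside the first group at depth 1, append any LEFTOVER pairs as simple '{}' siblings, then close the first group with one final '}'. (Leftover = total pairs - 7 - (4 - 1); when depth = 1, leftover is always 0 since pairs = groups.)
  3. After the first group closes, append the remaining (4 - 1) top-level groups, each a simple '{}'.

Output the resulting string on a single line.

Answer: {{{{{{{}}}}}}{}{}}{}{}{}

Derivation:
Spec: pairs=12 depth=7 groups=4
Leftover pairs = 12 - 7 - (4-1) = 2
First group: deep chain of depth 7 + 2 sibling pairs
Remaining 3 groups: simple '{}' each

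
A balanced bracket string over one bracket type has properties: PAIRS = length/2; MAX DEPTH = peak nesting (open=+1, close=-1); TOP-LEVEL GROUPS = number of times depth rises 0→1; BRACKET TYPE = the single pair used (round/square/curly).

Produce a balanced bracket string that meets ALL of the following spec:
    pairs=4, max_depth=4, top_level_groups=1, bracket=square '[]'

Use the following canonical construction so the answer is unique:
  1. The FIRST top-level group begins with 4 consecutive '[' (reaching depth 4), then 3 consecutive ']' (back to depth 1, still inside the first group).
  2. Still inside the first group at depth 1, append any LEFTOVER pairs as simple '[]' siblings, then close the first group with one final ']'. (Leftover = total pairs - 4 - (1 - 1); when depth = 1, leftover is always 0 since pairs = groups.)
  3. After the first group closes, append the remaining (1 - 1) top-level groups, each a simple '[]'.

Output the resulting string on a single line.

Spec: pairs=4 depth=4 groups=1
Leftover pairs = 4 - 4 - (1-1) = 0
First group: deep chain of depth 4 + 0 sibling pairs
Remaining 0 groups: simple '[]' each

Answer: [[[[]]]]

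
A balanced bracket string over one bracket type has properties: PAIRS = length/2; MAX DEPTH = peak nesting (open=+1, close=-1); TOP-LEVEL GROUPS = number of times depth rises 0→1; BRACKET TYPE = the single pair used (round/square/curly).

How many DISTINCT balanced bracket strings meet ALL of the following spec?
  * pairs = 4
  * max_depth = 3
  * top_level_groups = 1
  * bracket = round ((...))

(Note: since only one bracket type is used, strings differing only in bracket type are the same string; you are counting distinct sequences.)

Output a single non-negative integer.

Answer: 3

Derivation:
Spec: pairs=4 depth=3 groups=1
Count(depth <= 3) = 4
Count(depth <= 2) = 1
Count(depth == 3) = 4 - 1 = 3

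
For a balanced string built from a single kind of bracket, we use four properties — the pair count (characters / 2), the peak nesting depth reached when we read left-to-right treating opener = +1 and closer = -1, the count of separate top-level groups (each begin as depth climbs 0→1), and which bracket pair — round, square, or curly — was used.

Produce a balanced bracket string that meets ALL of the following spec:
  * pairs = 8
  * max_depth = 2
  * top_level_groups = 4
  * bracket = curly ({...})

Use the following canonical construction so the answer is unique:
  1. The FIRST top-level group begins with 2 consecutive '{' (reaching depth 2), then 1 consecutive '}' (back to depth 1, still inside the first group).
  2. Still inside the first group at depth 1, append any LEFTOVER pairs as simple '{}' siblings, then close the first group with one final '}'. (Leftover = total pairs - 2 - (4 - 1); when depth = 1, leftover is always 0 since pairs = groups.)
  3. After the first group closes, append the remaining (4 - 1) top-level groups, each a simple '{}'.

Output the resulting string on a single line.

Answer: {{}{}{}{}}{}{}{}

Derivation:
Spec: pairs=8 depth=2 groups=4
Leftover pairs = 8 - 2 - (4-1) = 3
First group: deep chain of depth 2 + 3 sibling pairs
Remaining 3 groups: simple '{}' each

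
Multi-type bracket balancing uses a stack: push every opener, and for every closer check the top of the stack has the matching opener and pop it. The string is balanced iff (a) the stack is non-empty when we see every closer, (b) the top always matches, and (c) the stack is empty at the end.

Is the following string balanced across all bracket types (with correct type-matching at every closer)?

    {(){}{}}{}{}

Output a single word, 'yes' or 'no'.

pos 0: push '{'; stack = {
pos 1: push '('; stack = {(
pos 2: ')' matches '('; pop; stack = {
pos 3: push '{'; stack = {{
pos 4: '}' matches '{'; pop; stack = {
pos 5: push '{'; stack = {{
pos 6: '}' matches '{'; pop; stack = {
pos 7: '}' matches '{'; pop; stack = (empty)
pos 8: push '{'; stack = {
pos 9: '}' matches '{'; pop; stack = (empty)
pos 10: push '{'; stack = {
pos 11: '}' matches '{'; pop; stack = (empty)
end: stack empty → VALID
Verdict: properly nested → yes

Answer: yes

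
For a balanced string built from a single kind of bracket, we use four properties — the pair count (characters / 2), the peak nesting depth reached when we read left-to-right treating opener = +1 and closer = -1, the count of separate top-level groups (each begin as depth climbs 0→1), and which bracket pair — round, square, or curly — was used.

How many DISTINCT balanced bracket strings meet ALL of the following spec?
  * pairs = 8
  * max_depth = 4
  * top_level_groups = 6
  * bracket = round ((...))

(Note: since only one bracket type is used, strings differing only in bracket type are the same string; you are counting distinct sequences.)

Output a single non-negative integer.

Answer: 0

Derivation:
Spec: pairs=8 depth=4 groups=6
Count(depth <= 4) = 27
Count(depth <= 3) = 27
Count(depth == 4) = 27 - 27 = 0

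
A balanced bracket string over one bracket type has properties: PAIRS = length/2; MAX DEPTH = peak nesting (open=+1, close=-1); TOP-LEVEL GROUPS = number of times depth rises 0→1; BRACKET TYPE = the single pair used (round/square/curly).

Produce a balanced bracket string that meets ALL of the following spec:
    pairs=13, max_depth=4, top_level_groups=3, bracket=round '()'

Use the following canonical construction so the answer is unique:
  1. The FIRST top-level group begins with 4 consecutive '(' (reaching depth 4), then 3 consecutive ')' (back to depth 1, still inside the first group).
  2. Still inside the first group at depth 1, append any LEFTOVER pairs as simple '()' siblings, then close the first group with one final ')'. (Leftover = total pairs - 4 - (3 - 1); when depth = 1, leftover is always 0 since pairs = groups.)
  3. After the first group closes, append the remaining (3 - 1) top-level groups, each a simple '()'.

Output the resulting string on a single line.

Answer: (((()))()()()()()()())()()

Derivation:
Spec: pairs=13 depth=4 groups=3
Leftover pairs = 13 - 4 - (3-1) = 7
First group: deep chain of depth 4 + 7 sibling pairs
Remaining 2 groups: simple '()' each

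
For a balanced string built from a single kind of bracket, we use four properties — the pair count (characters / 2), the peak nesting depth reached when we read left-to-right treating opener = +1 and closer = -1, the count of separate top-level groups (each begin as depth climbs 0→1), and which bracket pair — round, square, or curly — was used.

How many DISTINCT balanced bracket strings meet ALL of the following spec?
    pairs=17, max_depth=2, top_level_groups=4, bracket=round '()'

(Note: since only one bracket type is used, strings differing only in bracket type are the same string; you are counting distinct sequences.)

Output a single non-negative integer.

Spec: pairs=17 depth=2 groups=4
Count(depth <= 2) = 560
Count(depth <= 1) = 0
Count(depth == 2) = 560 - 0 = 560

Answer: 560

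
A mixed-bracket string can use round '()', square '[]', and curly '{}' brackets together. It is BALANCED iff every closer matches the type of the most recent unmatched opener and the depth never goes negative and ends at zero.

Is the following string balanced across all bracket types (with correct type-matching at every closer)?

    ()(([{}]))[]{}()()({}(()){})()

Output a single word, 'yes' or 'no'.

pos 0: push '('; stack = (
pos 1: ')' matches '('; pop; stack = (empty)
pos 2: push '('; stack = (
pos 3: push '('; stack = ((
pos 4: push '['; stack = (([
pos 5: push '{'; stack = (([{
pos 6: '}' matches '{'; pop; stack = (([
pos 7: ']' matches '['; pop; stack = ((
pos 8: ')' matches '('; pop; stack = (
pos 9: ')' matches '('; pop; stack = (empty)
pos 10: push '['; stack = [
pos 11: ']' matches '['; pop; stack = (empty)
pos 12: push '{'; stack = {
pos 13: '}' matches '{'; pop; stack = (empty)
pos 14: push '('; stack = (
pos 15: ')' matches '('; pop; stack = (empty)
pos 16: push '('; stack = (
pos 17: ')' matches '('; pop; stack = (empty)
pos 18: push '('; stack = (
pos 19: push '{'; stack = ({
pos 20: '}' matches '{'; pop; stack = (
pos 21: push '('; stack = ((
pos 22: push '('; stack = (((
pos 23: ')' matches '('; pop; stack = ((
pos 24: ')' matches '('; pop; stack = (
pos 25: push '{'; stack = ({
pos 26: '}' matches '{'; pop; stack = (
pos 27: ')' matches '('; pop; stack = (empty)
pos 28: push '('; stack = (
pos 29: ')' matches '('; pop; stack = (empty)
end: stack empty → VALID
Verdict: properly nested → yes

Answer: yes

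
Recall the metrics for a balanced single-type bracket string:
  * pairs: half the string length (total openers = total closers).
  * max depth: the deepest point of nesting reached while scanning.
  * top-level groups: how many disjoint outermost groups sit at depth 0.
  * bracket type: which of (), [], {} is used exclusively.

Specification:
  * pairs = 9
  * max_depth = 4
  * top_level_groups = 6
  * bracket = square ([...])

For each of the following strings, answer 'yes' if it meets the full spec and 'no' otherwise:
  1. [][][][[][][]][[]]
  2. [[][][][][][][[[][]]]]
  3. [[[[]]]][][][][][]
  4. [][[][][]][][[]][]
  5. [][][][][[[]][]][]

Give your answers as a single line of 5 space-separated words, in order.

String 1 '[][][][[][][]][[]]': depth seq [1 0 1 0 1 0 1 2 1 2 1 2 1 0 1 2 1 0]
  -> pairs=9 depth=2 groups=5 -> no
String 2 '[[][][][][][][[[][]]]]': depth seq [1 2 1 2 1 2 1 2 1 2 1 2 1 2 3 4 3 4 3 2 1 0]
  -> pairs=11 depth=4 groups=1 -> no
String 3 '[[[[]]]][][][][][]': depth seq [1 2 3 4 3 2 1 0 1 0 1 0 1 0 1 0 1 0]
  -> pairs=9 depth=4 groups=6 -> yes
String 4 '[][[][][]][][[]][]': depth seq [1 0 1 2 1 2 1 2 1 0 1 0 1 2 1 0 1 0]
  -> pairs=9 depth=2 groups=5 -> no
String 5 '[][][][][[[]][]][]': depth seq [1 0 1 0 1 0 1 0 1 2 3 2 1 2 1 0 1 0]
  -> pairs=9 depth=3 groups=6 -> no

Answer: no no yes no no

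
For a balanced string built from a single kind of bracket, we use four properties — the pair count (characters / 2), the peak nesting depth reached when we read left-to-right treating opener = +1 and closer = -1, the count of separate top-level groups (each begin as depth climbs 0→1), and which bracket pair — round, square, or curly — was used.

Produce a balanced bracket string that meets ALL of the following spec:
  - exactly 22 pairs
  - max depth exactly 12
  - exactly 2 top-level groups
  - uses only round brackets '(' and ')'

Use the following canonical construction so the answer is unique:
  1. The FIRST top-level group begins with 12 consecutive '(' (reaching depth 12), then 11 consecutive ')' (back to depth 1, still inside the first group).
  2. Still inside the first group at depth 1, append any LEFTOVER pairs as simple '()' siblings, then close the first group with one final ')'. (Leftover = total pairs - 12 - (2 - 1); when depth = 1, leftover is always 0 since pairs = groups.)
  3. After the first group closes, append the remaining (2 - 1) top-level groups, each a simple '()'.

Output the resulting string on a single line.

Spec: pairs=22 depth=12 groups=2
Leftover pairs = 22 - 12 - (2-1) = 9
First group: deep chain of depth 12 + 9 sibling pairs
Remaining 1 groups: simple '()' each

Answer: (((((((((((()))))))))))()()()()()()()()())()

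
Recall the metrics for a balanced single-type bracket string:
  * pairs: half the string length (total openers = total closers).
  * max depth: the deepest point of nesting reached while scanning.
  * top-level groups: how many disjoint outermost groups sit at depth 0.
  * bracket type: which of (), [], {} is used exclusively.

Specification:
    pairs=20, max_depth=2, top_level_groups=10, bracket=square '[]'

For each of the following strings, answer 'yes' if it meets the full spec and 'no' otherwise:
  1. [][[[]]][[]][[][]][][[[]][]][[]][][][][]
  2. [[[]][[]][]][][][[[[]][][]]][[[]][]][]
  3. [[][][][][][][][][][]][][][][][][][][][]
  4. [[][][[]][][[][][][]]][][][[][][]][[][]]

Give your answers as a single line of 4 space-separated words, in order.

String 1 '[][[[]]][[]][[][]][][[[]][]][[]][][][][]': depth seq [1 0 1 2 3 2 1 0 1 2 1 0 1 2 1 2 1 0 1 0 1 2 3 2 1 2 1 0 1 2 1 0 1 0 1 0 1 0 1 0]
  -> pairs=20 depth=3 groups=11 -> no
String 2 '[[[]][[]][]][][][[[[]][][]]][[[]][]][]': depth seq [1 2 3 2 1 2 3 2 1 2 1 0 1 0 1 0 1 2 3 4 3 2 3 2 3 2 1 0 1 2 3 2 1 2 1 0 1 0]
  -> pairs=19 depth=4 groups=6 -> no
String 3 '[[][][][][][][][][][]][][][][][][][][][]': depth seq [1 2 1 2 1 2 1 2 1 2 1 2 1 2 1 2 1 2 1 2 1 0 1 0 1 0 1 0 1 0 1 0 1 0 1 0 1 0 1 0]
  -> pairs=20 depth=2 groups=10 -> yes
String 4 '[[][][[]][][[][][][]]][][][[][][]][[][]]': depth seq [1 2 1 2 1 2 3 2 1 2 1 2 3 2 3 2 3 2 3 2 1 0 1 0 1 0 1 2 1 2 1 2 1 0 1 2 1 2 1 0]
  -> pairs=20 depth=3 groups=5 -> no

Answer: no no yes no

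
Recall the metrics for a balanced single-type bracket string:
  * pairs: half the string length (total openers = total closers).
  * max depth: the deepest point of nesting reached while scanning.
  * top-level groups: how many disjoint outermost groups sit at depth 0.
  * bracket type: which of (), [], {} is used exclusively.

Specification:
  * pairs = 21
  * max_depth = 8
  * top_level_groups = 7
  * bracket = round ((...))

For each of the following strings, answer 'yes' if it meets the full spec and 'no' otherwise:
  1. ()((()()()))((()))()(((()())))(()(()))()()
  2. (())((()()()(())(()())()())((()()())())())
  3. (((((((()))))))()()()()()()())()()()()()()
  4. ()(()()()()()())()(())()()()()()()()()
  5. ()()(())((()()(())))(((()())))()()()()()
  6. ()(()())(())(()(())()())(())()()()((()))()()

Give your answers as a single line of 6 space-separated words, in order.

Answer: no no yes no no no

Derivation:
String 1 '()((()()()))((()))()(((()())))(()(()))()()': depth seq [1 0 1 2 3 2 3 2 3 2 1 0 1 2 3 2 1 0 1 0 1 2 3 4 3 4 3 2 1 0 1 2 1 2 3 2 1 0 1 0 1 0]
  -> pairs=21 depth=4 groups=8 -> no
String 2 '(())((()()()(())(()())()())((()()())())())': depth seq [1 2 1 0 1 2 3 2 3 2 3 2 3 4 3 2 3 4 3 4 3 2 3 2 3 2 1 2 3 4 3 4 3 4 3 2 3 2 1 2 1 0]
  -> pairs=21 depth=4 groups=2 -> no
String 3 '(((((((()))))))()()()()()()())()()()()()()': depth seq [1 2 3 4 5 6 7 8 7 6 5 4 3 2 1 2 1 2 1 2 1 2 1 2 1 2 1 2 1 0 1 0 1 0 1 0 1 0 1 0 1 0]
  -> pairs=21 depth=8 groups=7 -> yes
String 4 '()(()()()()()())()(())()()()()()()()()': depth seq [1 0 1 2 1 2 1 2 1 2 1 2 1 2 1 0 1 0 1 2 1 0 1 0 1 0 1 0 1 0 1 0 1 0 1 0 1 0]
  -> pairs=19 depth=2 groups=12 -> no
String 5 '()()(())((()()(())))(((()())))()()()()()': depth seq [1 0 1 0 1 2 1 0 1 2 3 2 3 2 3 4 3 2 1 0 1 2 3 4 3 4 3 2 1 0 1 0 1 0 1 0 1 0 1 0]
  -> pairs=20 depth=4 groups=10 -> no
String 6 '()(()())(())(()(())()())(())()()()((()))()()': depth seq [1 0 1 2 1 2 1 0 1 2 1 0 1 2 1 2 3 2 1 2 1 2 1 0 1 2 1 0 1 0 1 0 1 0 1 2 3 2 1 0 1 0 1 0]
  -> pairs=22 depth=3 groups=11 -> no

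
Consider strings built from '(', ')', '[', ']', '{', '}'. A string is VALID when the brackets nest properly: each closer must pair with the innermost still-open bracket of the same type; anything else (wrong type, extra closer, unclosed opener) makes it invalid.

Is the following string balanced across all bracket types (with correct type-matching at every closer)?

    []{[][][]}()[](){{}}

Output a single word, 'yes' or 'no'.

Answer: yes

Derivation:
pos 0: push '['; stack = [
pos 1: ']' matches '['; pop; stack = (empty)
pos 2: push '{'; stack = {
pos 3: push '['; stack = {[
pos 4: ']' matches '['; pop; stack = {
pos 5: push '['; stack = {[
pos 6: ']' matches '['; pop; stack = {
pos 7: push '['; stack = {[
pos 8: ']' matches '['; pop; stack = {
pos 9: '}' matches '{'; pop; stack = (empty)
pos 10: push '('; stack = (
pos 11: ')' matches '('; pop; stack = (empty)
pos 12: push '['; stack = [
pos 13: ']' matches '['; pop; stack = (empty)
pos 14: push '('; stack = (
pos 15: ')' matches '('; pop; stack = (empty)
pos 16: push '{'; stack = {
pos 17: push '{'; stack = {{
pos 18: '}' matches '{'; pop; stack = {
pos 19: '}' matches '{'; pop; stack = (empty)
end: stack empty → VALID
Verdict: properly nested → yes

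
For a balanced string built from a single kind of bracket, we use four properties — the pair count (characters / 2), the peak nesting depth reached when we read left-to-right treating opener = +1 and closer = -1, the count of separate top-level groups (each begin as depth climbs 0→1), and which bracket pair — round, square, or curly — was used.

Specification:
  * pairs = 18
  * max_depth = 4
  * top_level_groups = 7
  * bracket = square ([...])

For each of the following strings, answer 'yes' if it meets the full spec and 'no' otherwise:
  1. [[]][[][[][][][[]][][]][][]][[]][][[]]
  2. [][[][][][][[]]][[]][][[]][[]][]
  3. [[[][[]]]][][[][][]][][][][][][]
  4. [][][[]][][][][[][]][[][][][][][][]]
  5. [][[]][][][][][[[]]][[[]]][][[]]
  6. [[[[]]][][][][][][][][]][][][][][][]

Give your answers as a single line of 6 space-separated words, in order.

Answer: no no no no no yes

Derivation:
String 1 '[[]][[][[][][][[]][][]][][]][[]][][[]]': depth seq [1 2 1 0 1 2 1 2 3 2 3 2 3 2 3 4 3 2 3 2 3 2 1 2 1 2 1 0 1 2 1 0 1 0 1 2 1 0]
  -> pairs=19 depth=4 groups=5 -> no
String 2 '[][[][][][][[]]][[]][][[]][[]][]': depth seq [1 0 1 2 1 2 1 2 1 2 1 2 3 2 1 0 1 2 1 0 1 0 1 2 1 0 1 2 1 0 1 0]
  -> pairs=16 depth=3 groups=7 -> no
String 3 '[[[][[]]]][][[][][]][][][][][][]': depth seq [1 2 3 2 3 4 3 2 1 0 1 0 1 2 1 2 1 2 1 0 1 0 1 0 1 0 1 0 1 0 1 0]
  -> pairs=16 depth=4 groups=9 -> no
String 4 '[][][[]][][][][[][]][[][][][][][][]]': depth seq [1 0 1 0 1 2 1 0 1 0 1 0 1 0 1 2 1 2 1 0 1 2 1 2 1 2 1 2 1 2 1 2 1 2 1 0]
  -> pairs=18 depth=2 groups=8 -> no
String 5 '[][[]][][][][][[[]]][[[]]][][[]]': depth seq [1 0 1 2 1 0 1 0 1 0 1 0 1 0 1 2 3 2 1 0 1 2 3 2 1 0 1 0 1 2 1 0]
  -> pairs=16 depth=3 groups=10 -> no
String 6 '[[[[]]][][][][][][][][]][][][][][][]': depth seq [1 2 3 4 3 2 1 2 1 2 1 2 1 2 1 2 1 2 1 2 1 2 1 0 1 0 1 0 1 0 1 0 1 0 1 0]
  -> pairs=18 depth=4 groups=7 -> yes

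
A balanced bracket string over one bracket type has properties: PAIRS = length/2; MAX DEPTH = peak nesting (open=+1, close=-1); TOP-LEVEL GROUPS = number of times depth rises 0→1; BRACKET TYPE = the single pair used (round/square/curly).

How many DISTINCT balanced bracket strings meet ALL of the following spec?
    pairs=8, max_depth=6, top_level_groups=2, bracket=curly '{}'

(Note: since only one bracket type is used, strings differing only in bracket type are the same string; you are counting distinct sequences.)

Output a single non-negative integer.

Spec: pairs=8 depth=6 groups=2
Count(depth <= 6) = 427
Count(depth <= 5) = 407
Count(depth == 6) = 427 - 407 = 20

Answer: 20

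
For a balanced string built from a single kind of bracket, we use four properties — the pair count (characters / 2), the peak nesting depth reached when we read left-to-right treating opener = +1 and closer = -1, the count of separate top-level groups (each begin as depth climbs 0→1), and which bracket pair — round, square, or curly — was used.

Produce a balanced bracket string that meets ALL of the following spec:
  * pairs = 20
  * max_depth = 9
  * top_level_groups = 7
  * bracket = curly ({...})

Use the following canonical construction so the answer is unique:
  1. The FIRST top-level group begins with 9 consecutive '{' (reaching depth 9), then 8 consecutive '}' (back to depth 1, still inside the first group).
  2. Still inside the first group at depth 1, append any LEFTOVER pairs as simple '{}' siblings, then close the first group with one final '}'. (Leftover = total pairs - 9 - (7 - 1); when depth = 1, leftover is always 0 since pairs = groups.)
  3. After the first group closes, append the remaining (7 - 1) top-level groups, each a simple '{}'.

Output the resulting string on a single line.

Answer: {{{{{{{{{}}}}}}}}{}{}{}{}{}}{}{}{}{}{}{}

Derivation:
Spec: pairs=20 depth=9 groups=7
Leftover pairs = 20 - 9 - (7-1) = 5
First group: deep chain of depth 9 + 5 sibling pairs
Remaining 6 groups: simple '{}' each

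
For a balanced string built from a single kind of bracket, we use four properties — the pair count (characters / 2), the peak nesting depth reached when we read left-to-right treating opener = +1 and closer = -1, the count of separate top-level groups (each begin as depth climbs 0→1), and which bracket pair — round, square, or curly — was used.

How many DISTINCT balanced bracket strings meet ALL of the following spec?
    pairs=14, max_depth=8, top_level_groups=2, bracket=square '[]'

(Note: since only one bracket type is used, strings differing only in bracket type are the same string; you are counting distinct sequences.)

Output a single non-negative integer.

Answer: 43560

Derivation:
Spec: pairs=14 depth=8 groups=2
Count(depth <= 8) = 726200
Count(depth <= 7) = 682640
Count(depth == 8) = 726200 - 682640 = 43560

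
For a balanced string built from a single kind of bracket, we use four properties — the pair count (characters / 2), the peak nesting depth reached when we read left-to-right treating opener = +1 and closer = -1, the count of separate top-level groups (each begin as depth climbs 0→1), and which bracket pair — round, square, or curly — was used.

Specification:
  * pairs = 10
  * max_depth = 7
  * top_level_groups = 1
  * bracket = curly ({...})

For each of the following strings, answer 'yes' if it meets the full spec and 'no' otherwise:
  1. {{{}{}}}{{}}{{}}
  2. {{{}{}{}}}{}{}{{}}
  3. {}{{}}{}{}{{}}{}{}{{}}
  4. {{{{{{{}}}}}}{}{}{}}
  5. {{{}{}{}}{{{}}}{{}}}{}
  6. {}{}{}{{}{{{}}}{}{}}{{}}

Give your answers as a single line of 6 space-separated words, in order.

String 1 '{{{}{}}}{{}}{{}}': depth seq [1 2 3 2 3 2 1 0 1 2 1 0 1 2 1 0]
  -> pairs=8 depth=3 groups=3 -> no
String 2 '{{{}{}{}}}{}{}{{}}': depth seq [1 2 3 2 3 2 3 2 1 0 1 0 1 0 1 2 1 0]
  -> pairs=9 depth=3 groups=4 -> no
String 3 '{}{{}}{}{}{{}}{}{}{{}}': depth seq [1 0 1 2 1 0 1 0 1 0 1 2 1 0 1 0 1 0 1 2 1 0]
  -> pairs=11 depth=2 groups=8 -> no
String 4 '{{{{{{{}}}}}}{}{}{}}': depth seq [1 2 3 4 5 6 7 6 5 4 3 2 1 2 1 2 1 2 1 0]
  -> pairs=10 depth=7 groups=1 -> yes
String 5 '{{{}{}{}}{{{}}}{{}}}{}': depth seq [1 2 3 2 3 2 3 2 1 2 3 4 3 2 1 2 3 2 1 0 1 0]
  -> pairs=11 depth=4 groups=2 -> no
String 6 '{}{}{}{{}{{{}}}{}{}}{{}}': depth seq [1 0 1 0 1 0 1 2 1 2 3 4 3 2 1 2 1 2 1 0 1 2 1 0]
  -> pairs=12 depth=4 groups=5 -> no

Answer: no no no yes no no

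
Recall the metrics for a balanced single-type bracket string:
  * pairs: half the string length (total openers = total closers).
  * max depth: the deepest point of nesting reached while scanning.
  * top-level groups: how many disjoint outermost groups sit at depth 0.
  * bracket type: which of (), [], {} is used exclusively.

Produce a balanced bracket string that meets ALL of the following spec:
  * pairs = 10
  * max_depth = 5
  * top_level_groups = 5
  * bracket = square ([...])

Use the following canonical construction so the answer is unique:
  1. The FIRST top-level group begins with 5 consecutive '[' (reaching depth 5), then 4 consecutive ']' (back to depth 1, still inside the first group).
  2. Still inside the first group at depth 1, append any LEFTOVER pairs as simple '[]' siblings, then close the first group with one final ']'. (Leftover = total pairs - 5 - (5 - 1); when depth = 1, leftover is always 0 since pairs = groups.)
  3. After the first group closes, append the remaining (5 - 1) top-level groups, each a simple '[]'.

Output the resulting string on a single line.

Answer: [[[[[]]]][]][][][][]

Derivation:
Spec: pairs=10 depth=5 groups=5
Leftover pairs = 10 - 5 - (5-1) = 1
First group: deep chain of depth 5 + 1 sibling pairs
Remaining 4 groups: simple '[]' each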